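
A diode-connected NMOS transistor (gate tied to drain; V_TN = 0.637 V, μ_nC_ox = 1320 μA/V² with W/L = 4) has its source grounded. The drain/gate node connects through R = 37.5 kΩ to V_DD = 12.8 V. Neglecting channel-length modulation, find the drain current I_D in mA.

I_D = 0.315 mA

With gate tied to drain, V_GS = V_DS ≥ V_GS − V_TN, so the device is in saturation.
k_n = μ_nC_ox · (W/L) = 5.28 mA/V².
KCL at the drain: ½ k_n (V_GS − V_TN)² = (V_DD − V_GS)/R.
Let x = V_GS − 0.637. Then 99 x² + x − 12.16 = 0, giving x = 0.345 V (positive root), so V_GS = 0.982 V.
I_D = (V_DD − V_GS)/R = (12.8 − 0.982) / 37.5 = 0.315 mA.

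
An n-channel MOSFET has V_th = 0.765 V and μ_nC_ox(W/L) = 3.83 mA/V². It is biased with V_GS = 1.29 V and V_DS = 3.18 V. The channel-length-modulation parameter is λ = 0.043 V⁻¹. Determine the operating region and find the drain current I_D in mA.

Saturation; I_D = 0.600 mA

V_ov = V_GS − V_th = 1.29 − 0.765 = 0.525 V.
Since V_DS = 3.18 V ≥ V_ov = 0.525 V, the device is in saturation.
I_D = ½ k_n V_ov² (1 + λ V_DS) = 0.5 × 3.83 × 0.525² × (1 + 0.043 × 3.18) = 0.6 mA.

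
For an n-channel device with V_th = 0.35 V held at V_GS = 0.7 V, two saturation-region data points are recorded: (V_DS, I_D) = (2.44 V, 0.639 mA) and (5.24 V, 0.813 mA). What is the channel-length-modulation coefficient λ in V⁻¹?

With V_GS fixed, I_D ∝ (1 + λ V_DS) in saturation, so I_D2/I_D1 = (1 + λ V_DS2)/(1 + λ V_DS1).
0.813/0.639 = 1.272 = (1 + 5.24 λ)/(1 + 2.44 λ).
Solving: λ (I_D1 V_DS2 − I_D2 V_DS1) = I_D2 − I_D1, so λ = (0.813 − 0.639) / (0.639 × 5.24 − 0.813 × 2.44) = 0.174 / 1.36 = 0.128 V⁻¹.

λ = 0.128 V⁻¹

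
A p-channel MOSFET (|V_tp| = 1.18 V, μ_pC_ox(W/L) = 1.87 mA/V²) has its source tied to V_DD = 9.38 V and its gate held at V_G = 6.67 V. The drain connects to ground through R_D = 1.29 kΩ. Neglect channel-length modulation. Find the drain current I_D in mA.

I_D = 2.19 mA

V_SG = V_DD − V_G = 9.38 − 6.67 = 2.71 V, so V_ov = 2.71 − 1.18 = 1.53 V.
Assume saturation: I_D = ½ k_p V_ov² = 0.5 × 1.87 × 1.53² = 2.19 mA, giving V_SD = V_DD − I_D R_D = 9.38 − 2.19 × 1.29 = 6.56 V.
V_SD = 6.56 V ≥ V_ov = 1.53 V, confirming saturation.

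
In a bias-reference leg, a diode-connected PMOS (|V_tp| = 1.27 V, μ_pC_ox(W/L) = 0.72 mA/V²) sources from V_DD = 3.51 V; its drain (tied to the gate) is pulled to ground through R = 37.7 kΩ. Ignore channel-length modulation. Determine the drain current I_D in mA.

I_D = 0.0496 mA

With gate tied to drain, V_SG = V_SD ≥ V_SG − |V_tp|, so the device is in saturation.
KCL at the drain: ½ k_p (V_SG − |V_tp|)² = (V_DD − V_SG)/R.
Let x = V_SG − 1.27. Then 13.6 x² + x − 2.24 = 0, giving x = 0.371 V (positive root), so V_SG = 1.64 V.
I_D = (V_DD − V_SG)/R = (3.51 − 1.64) / 37.7 = 0.0496 mA.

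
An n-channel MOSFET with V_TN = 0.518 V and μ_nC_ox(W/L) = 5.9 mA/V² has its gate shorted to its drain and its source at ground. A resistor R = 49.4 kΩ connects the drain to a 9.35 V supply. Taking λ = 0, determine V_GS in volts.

V_GS = 0.761 V

With gate tied to drain, V_GS = V_DS ≥ V_GS − V_TN, so the device is in saturation.
KCL at the drain: ½ k_n (V_GS − V_TN)² = (V_DD − V_GS)/R.
Let x = V_GS − 0.518. Then 146 x² + x − 8.832 = 0, giving x = 0.243 V (positive root), so V_GS = 0.761 V.
I_D = (V_DD − V_GS)/R = (9.35 − 0.761) / 49.4 = 0.174 mA.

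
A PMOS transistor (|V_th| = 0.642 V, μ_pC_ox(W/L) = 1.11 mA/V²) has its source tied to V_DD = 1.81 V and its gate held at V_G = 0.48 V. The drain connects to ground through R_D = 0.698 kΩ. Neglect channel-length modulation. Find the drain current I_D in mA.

I_D = 0.263 mA

V_SG = V_DD − V_G = 1.81 − 0.48 = 1.33 V, so V_ov = 1.33 − 0.642 = 0.688 V.
Assume saturation: I_D = ½ k_p V_ov² = 0.5 × 1.11 × 0.688² = 0.263 mA, giving V_SD = V_DD − I_D R_D = 1.81 − 0.263 × 0.698 = 1.63 V.
V_SD = 1.63 V ≥ V_ov = 0.688 V, confirming saturation.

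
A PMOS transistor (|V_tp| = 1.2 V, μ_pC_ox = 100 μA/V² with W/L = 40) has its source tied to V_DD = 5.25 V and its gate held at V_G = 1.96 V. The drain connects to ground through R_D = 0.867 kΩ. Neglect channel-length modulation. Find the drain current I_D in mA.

I_D = 5.18 mA

V_SG = V_DD − V_G = 5.25 − 1.96 = 3.29 V, so V_ov = 3.29 − 1.2 = 2.09 V.
k_p = μ_pC_ox · (W/L) = 4 mA/V².
Assume saturation: I_D = ½ k_p V_ov² = 0.5 × 4 × 2.09² = 8.74 mA, giving V_SD = V_DD − I_D R_D = 5.25 − 8.74 × 0.867 = -2.32 V.
But -2.32 V < V_ov = 2.09 V, so the device is actually in triode.
In triode I_D = k_p[V_ov V_SD − ½ V_SD²] and I_D = (V_DD − V_SD)/R_D. Equating: 1.73 V_SD² − 8.248 V_SD + 5.25 = 0, giving V_SD = 0.757 V (the root below V_ov).
I_D = (5.25 − 0.757) / 0.867 = 5.18 mA.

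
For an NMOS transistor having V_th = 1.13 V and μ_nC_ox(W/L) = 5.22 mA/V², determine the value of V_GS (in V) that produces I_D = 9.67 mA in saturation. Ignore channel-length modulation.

V_GS = 3.05 V

In saturation I_D = ½ k_n (V_GS − V_th)², so V_GS − V_th = √(2 I_D / k_n) = √(2 × 9.67 / 5.22) = 1.92 V.
V_GS = 1.13 + 1.92 = 3.05 V.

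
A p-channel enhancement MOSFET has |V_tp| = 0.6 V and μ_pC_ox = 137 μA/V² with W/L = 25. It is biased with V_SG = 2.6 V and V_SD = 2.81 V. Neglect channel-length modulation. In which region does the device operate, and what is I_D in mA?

Saturation; I_D = 6.85 mA

k_p = μ_pC_ox · (W/L) = 3.425 mA/V².
V_ov = V_SG − |V_tp| = 2.6 − 0.6 = 2 V.
Since V_SD = 2.81 V ≥ V_ov = 2 V, the device is in saturation.
I_D = ½ k_p V_ov² = 0.5 × 3.425 × 2² = 6.85 mA.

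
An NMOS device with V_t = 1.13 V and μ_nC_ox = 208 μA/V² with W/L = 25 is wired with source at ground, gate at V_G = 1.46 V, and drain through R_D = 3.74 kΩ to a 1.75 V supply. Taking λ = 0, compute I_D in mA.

I_D = 0.283 mA

V_GS = V_G = 1.46 V, so V_ov = 1.46 − 1.13 = 0.33 V.
k_n = μ_nC_ox · (W/L) = 5.2 mA/V².
Assume saturation: I_D = ½ k_n V_ov² = 0.5 × 5.2 × 0.33² = 0.283 mA, giving V_DS = V_DD − I_D R_D = 1.75 − 0.283 × 3.74 = 0.691 V.
V_DS = 0.691 V ≥ V_ov = 0.33 V, confirming saturation.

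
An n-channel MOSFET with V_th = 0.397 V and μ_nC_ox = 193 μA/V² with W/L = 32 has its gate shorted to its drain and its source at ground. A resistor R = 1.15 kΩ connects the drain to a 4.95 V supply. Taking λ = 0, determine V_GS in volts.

V_GS = 1.40 V

With gate tied to drain, V_GS = V_DS ≥ V_GS − V_th, so the device is in saturation.
k_n = μ_nC_ox · (W/L) = 6.176 mA/V².
KCL at the drain: ½ k_n (V_GS − V_th)² = (V_DD − V_GS)/R.
Let x = V_GS − 0.397. Then 3.55 x² + x − 4.553 = 0, giving x = 1 V (positive root), so V_GS = 1.4 V.
I_D = (V_DD − V_GS)/R = (4.95 − 1.4) / 1.15 = 3.09 mA.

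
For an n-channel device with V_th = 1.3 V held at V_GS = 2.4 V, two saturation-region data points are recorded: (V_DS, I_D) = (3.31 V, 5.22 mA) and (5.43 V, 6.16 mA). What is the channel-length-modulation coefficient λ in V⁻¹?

With V_GS fixed, I_D ∝ (1 + λ V_DS) in saturation, so I_D2/I_D1 = (1 + λ V_DS2)/(1 + λ V_DS1).
6.16/5.22 = 1.18 = (1 + 5.43 λ)/(1 + 3.31 λ).
Solving: λ (I_D1 V_DS2 − I_D2 V_DS1) = I_D2 − I_D1, so λ = (6.16 − 5.22) / (5.22 × 5.43 − 6.16 × 3.31) = 0.94 / 7.95 = 0.118 V⁻¹.

λ = 0.118 V⁻¹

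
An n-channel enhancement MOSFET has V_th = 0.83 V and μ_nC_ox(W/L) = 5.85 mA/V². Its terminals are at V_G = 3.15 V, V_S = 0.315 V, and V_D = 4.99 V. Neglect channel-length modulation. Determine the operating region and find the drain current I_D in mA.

Saturation; I_D = 11.8 mA

V_GS = V_G − V_S = 3.15 − 0.315 = 2.83 V; V_DS = V_D − V_S = 4.99 − 0.315 = 4.67 V.
V_ov = V_GS − V_th = 2.83 − 0.83 = 2 V.
Since V_DS = 4.67 V ≥ V_ov = 2 V, the device is in saturation.
I_D = ½ k_n V_ov² = 0.5 × 5.85 × 2² = 11.8 mA.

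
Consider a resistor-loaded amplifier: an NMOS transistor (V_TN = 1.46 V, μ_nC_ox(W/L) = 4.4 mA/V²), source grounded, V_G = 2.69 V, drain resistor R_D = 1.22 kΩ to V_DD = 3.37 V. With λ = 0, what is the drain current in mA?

I_D = 2.31 mA

V_GS = V_G = 2.69 V, so V_ov = 2.69 − 1.46 = 1.23 V.
Assume saturation: I_D = ½ k_n V_ov² = 0.5 × 4.4 × 1.23² = 3.33 mA, giving V_DS = V_DD − I_D R_D = 3.37 − 3.33 × 1.22 = -0.691 V.
But -0.691 V < V_ov = 1.23 V, so the device is actually in triode.
In triode I_D = k_n[V_ov V_DS − ½ V_DS²] and I_D = (V_DD − V_DS)/R_D. Equating: 2.68 V_DS² − 7.603 V_DS + 3.37 = 0, giving V_DS = 0.55 V (the root below V_ov).
I_D = (3.37 − 0.55) / 1.22 = 2.31 mA.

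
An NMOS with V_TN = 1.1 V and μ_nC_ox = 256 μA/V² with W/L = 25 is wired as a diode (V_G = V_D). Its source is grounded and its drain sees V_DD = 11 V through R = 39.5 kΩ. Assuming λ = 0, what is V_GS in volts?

With gate tied to drain, V_GS = V_DS ≥ V_GS − V_TN, so the device is in saturation.
k_n = μ_nC_ox · (W/L) = 6.4 mA/V².
KCL at the drain: ½ k_n (V_GS − V_TN)² = (V_DD − V_GS)/R.
Let x = V_GS − 1.1. Then 126 x² + x − 9.9 = 0, giving x = 0.276 V (positive root), so V_GS = 1.38 V.
I_D = (V_DD − V_GS)/R = (11 − 1.38) / 39.5 = 0.244 mA.

V_GS = 1.38 V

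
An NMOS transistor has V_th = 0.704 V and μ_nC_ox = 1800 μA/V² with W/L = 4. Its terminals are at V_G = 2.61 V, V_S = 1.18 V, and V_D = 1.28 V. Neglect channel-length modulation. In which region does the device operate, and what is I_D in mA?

V_GS = V_G − V_S = 2.61 − 1.18 = 1.43 V; V_DS = V_D − V_S = 1.28 − 1.18 = 0.1 V.
k_n = μ_nC_ox · (W/L) = 7.2 mA/V².
V_ov = V_GS − V_th = 1.43 − 0.704 = 0.726 V.
Since V_DS = 0.1 V < V_ov = 0.726 V, the device is in the triode region.
I_D = k_n [V_ov · V_DS − ½ V_DS²] = 7.2 × [0.726 × 0.1 − 0.5 × 0.1²] = 0.487 mA.

Triode; I_D = 0.487 mA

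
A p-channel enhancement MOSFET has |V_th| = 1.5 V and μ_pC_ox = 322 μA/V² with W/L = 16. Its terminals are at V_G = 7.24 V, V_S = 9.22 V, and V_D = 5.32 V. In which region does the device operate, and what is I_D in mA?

V_SG = V_S − V_G = 9.22 − 7.24 = 1.98 V; V_SD = V_S − V_D = 9.22 − 5.32 = 3.9 V.
k_p = μ_pC_ox · (W/L) = 5.152 mA/V².
V_ov = V_SG − |V_th| = 1.98 − 1.5 = 0.48 V.
Since V_SD = 3.9 V ≥ V_ov = 0.48 V, the device is in saturation.
I_D = ½ k_p V_ov² = 0.5 × 5.152 × 0.48² = 0.594 mA.

Saturation; I_D = 0.594 mA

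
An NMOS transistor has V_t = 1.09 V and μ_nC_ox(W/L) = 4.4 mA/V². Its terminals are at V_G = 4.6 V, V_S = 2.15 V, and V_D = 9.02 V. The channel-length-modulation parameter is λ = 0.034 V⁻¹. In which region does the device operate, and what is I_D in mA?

Saturation; I_D = 5.02 mA

V_GS = V_G − V_S = 4.6 − 2.15 = 2.45 V; V_DS = V_D − V_S = 9.02 − 2.15 = 6.87 V.
V_ov = V_GS − V_t = 2.45 − 1.09 = 1.36 V.
Since V_DS = 6.87 V ≥ V_ov = 1.36 V, the device is in saturation.
I_D = ½ k_n V_ov² (1 + λ V_DS) = 0.5 × 4.4 × 1.36² × (1 + 0.034 × 6.87) = 5.02 mA.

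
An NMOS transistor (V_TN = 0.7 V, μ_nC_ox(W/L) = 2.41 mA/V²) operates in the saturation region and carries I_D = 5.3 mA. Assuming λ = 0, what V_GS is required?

In saturation I_D = ½ k_n (V_GS − V_TN)², so V_GS − V_TN = √(2 I_D / k_n) = √(2 × 5.3 / 2.41) = 2.1 V.
V_GS = 0.7 + 2.1 = 2.8 V.

V_GS = 2.80 V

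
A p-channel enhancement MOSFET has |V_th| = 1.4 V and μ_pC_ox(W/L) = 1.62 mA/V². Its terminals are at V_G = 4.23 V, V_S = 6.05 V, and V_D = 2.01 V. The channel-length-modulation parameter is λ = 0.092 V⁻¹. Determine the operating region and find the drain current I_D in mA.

Saturation; I_D = 0.196 mA

V_SG = V_S − V_G = 6.05 − 4.23 = 1.82 V; V_SD = V_S − V_D = 6.05 − 2.01 = 4.04 V.
V_ov = V_SG − |V_th| = 1.82 − 1.4 = 0.42 V.
Since V_SD = 4.04 V ≥ V_ov = 0.42 V, the device is in saturation.
I_D = ½ k_p V_ov² (1 + λ V_SD) = 0.5 × 1.62 × 0.42² × (1 + 0.092 × 4.04) = 0.196 mA.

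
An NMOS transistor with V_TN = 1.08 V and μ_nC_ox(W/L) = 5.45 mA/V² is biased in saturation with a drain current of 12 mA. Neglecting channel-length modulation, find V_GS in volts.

V_GS = 3.18 V

In saturation I_D = ½ k_n (V_GS − V_TN)², so V_GS − V_TN = √(2 I_D / k_n) = √(2 × 12 / 5.45) = 2.1 V.
V_GS = 1.08 + 2.1 = 3.18 V.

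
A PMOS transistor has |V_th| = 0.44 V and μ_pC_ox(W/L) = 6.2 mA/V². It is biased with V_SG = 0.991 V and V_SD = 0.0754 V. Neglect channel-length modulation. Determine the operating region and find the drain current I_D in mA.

V_ov = V_SG − |V_th| = 0.991 − 0.44 = 0.551 V.
Since V_SD = 0.0754 V < V_ov = 0.551 V, the device is in the triode region.
I_D = k_p [V_ov · V_SD − ½ V_SD²] = 6.2 × [0.551 × 0.0754 − 0.5 × 0.0754²] = 0.24 mA.

Triode; I_D = 0.240 mA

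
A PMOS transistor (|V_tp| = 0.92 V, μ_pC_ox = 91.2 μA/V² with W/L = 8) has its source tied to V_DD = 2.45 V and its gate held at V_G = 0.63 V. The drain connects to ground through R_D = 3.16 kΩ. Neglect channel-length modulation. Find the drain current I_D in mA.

V_SG = V_DD − V_G = 2.45 − 0.63 = 1.82 V, so V_ov = 1.82 − 0.92 = 0.9 V.
k_p = μ_pC_ox · (W/L) = 0.7296 mA/V².
Assume saturation: I_D = ½ k_p V_ov² = 0.5 × 0.7296 × 0.9² = 0.295 mA, giving V_SD = V_DD − I_D R_D = 2.45 − 0.295 × 3.16 = 1.52 V.
V_SD = 1.52 V ≥ V_ov = 0.9 V, confirming saturation.

I_D = 0.295 mA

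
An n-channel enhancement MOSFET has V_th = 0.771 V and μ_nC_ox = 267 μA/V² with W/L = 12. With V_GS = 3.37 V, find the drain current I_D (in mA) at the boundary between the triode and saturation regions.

At the boundary V_DS = V_ov = V_GS − V_th = 3.37 − 0.771 = 2.6 V.
k_n = μ_nC_ox · (W/L) = 3.204 mA/V².
I_D = ½ k_n V_ov² = 0.5 × 3.204 × 2.6² = 10.8 mA.

I_D = 10.8 mA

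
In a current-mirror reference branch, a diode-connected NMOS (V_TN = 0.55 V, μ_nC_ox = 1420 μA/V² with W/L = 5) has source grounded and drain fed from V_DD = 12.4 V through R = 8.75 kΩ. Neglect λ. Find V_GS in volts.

With gate tied to drain, V_GS = V_DS ≥ V_GS − V_TN, so the device is in saturation.
k_n = μ_nC_ox · (W/L) = 7.1 mA/V².
KCL at the drain: ½ k_n (V_GS − V_TN)² = (V_DD − V_GS)/R.
Let x = V_GS − 0.55. Then 31.1 x² + x − 11.85 = 0, giving x = 0.602 V (positive root), so V_GS = 1.15 V.
I_D = (V_DD − V_GS)/R = (12.4 − 1.15) / 8.75 = 1.29 mA.

V_GS = 1.15 V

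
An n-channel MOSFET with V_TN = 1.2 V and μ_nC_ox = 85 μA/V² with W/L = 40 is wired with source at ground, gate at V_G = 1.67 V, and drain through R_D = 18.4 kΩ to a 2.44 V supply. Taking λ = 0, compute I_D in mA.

V_GS = V_G = 1.67 V, so V_ov = 1.67 − 1.2 = 0.47 V.
k_n = μ_nC_ox · (W/L) = 3.4 mA/V².
Assume saturation: I_D = ½ k_n V_ov² = 0.5 × 3.4 × 0.47² = 0.376 mA, giving V_DS = V_DD − I_D R_D = 2.44 − 0.376 × 18.4 = -4.47 V.
But -4.47 V < V_ov = 0.47 V, so the device is actually in triode.
In triode I_D = k_n[V_ov V_DS − ½ V_DS²] and I_D = (V_DD − V_DS)/R_D. Equating: 31.3 V_DS² − 30.4 V_DS + 2.44 = 0, giving V_DS = 0.0883 V (the root below V_ov).
I_D = (2.44 − 0.0883) / 18.4 = 0.128 mA.

I_D = 0.128 mA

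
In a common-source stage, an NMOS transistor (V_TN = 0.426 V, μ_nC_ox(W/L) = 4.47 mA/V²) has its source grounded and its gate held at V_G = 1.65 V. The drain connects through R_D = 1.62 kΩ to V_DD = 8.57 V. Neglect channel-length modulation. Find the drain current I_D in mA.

I_D = 3.35 mA

V_GS = V_G = 1.65 V, so V_ov = 1.65 − 0.426 = 1.22 V.
Assume saturation: I_D = ½ k_n V_ov² = 0.5 × 4.47 × 1.22² = 3.35 mA, giving V_DS = V_DD − I_D R_D = 8.57 − 3.35 × 1.62 = 3.15 V.
V_DS = 3.15 V ≥ V_ov = 1.22 V, confirming saturation.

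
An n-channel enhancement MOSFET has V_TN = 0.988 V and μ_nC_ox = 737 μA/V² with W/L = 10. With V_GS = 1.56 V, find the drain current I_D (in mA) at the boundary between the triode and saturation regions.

At the boundary V_DS = V_ov = V_GS − V_TN = 1.56 − 0.988 = 0.572 V.
k_n = μ_nC_ox · (W/L) = 7.37 mA/V².
I_D = ½ k_n V_ov² = 0.5 × 7.37 × 0.572² = 1.21 mA.

I_D = 1.21 mA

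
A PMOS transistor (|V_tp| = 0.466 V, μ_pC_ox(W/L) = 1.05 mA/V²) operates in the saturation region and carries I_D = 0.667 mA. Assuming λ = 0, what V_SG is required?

V_SG = 1.59 V

In saturation I_D = ½ k_p (V_SG − |V_tp|)², so V_SG − |V_tp| = √(2 I_D / k_p) = √(2 × 0.667 / 1.05) = 1.13 V.
V_SG = 0.466 + 1.13 = 1.59 V.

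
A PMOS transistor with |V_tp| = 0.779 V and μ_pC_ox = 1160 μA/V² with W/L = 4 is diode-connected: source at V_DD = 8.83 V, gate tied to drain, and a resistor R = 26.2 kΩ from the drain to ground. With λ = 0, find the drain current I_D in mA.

I_D = 0.294 mA

With gate tied to drain, V_SG = V_SD ≥ V_SG − |V_tp|, so the device is in saturation.
k_p = μ_pC_ox · (W/L) = 4.64 mA/V².
KCL at the drain: ½ k_p (V_SG − |V_tp|)² = (V_DD − V_SG)/R.
Let x = V_SG − 0.779. Then 60.8 x² + x − 8.051 = 0, giving x = 0.356 V (positive root), so V_SG = 1.13 V.
I_D = (V_DD − V_SG)/R = (8.83 − 1.13) / 26.2 = 0.294 mA.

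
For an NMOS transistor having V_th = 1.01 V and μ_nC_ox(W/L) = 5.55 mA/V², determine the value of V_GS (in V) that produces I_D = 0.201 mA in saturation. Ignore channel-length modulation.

V_GS = 1.28 V

In saturation I_D = ½ k_n (V_GS − V_th)², so V_GS − V_th = √(2 I_D / k_n) = √(2 × 0.201 / 5.55) = 0.269 V.
V_GS = 1.01 + 0.269 = 1.28 V.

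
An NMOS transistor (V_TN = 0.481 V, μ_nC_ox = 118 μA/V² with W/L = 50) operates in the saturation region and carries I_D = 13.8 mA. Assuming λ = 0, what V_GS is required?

k_n = μ_nC_ox · (W/L) = 5.9 mA/V².
In saturation I_D = ½ k_n (V_GS − V_TN)², so V_GS − V_TN = √(2 I_D / k_n) = √(2 × 13.8 / 5.9) = 2.16 V.
V_GS = 0.481 + 2.16 = 2.64 V.

V_GS = 2.64 V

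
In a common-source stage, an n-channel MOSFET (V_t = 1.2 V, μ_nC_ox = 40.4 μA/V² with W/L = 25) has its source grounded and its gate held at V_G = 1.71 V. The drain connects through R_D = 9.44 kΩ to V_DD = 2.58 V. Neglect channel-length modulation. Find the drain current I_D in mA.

V_GS = V_G = 1.71 V, so V_ov = 1.71 − 1.2 = 0.51 V.
k_n = μ_nC_ox · (W/L) = 1.01 mA/V².
Assume saturation: I_D = ½ k_n V_ov² = 0.5 × 1.01 × 0.51² = 0.131 mA, giving V_DS = V_DD − I_D R_D = 2.58 − 0.131 × 9.44 = 1.34 V.
V_DS = 1.34 V ≥ V_ov = 0.51 V, confirming saturation.

I_D = 0.131 mA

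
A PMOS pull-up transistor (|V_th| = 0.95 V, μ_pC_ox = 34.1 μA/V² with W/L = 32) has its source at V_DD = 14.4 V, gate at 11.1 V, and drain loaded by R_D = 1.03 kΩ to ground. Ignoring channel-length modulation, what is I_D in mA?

V_SG = V_DD − V_G = 14.4 − 11.1 = 3.3 V, so V_ov = 3.3 − 0.95 = 2.35 V.
k_p = μ_pC_ox · (W/L) = 1.091 mA/V².
Assume saturation: I_D = ½ k_p V_ov² = 0.5 × 1.091 × 2.35² = 3.01 mA, giving V_SD = V_DD − I_D R_D = 14.4 − 3.01 × 1.03 = 11.3 V.
V_SD = 11.3 V ≥ V_ov = 2.35 V, confirming saturation.

I_D = 3.01 mA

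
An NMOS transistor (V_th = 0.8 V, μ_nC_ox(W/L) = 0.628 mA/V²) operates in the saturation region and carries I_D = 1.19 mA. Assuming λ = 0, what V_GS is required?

In saturation I_D = ½ k_n (V_GS − V_th)², so V_GS − V_th = √(2 I_D / k_n) = √(2 × 1.19 / 0.628) = 1.95 V.
V_GS = 0.8 + 1.95 = 2.75 V.

V_GS = 2.75 V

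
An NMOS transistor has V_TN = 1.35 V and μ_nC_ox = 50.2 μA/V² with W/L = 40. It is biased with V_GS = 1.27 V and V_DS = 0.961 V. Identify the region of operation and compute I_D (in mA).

Cutoff; I_D = 0 mA

V_GS = 1.27 V < V_TN = 1.35 V, so the transistor is in cutoff.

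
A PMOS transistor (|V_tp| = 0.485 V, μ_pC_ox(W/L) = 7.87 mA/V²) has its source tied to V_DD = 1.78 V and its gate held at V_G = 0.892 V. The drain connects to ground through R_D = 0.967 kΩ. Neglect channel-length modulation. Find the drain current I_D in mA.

I_D = 0.639 mA

V_SG = V_DD − V_G = 1.78 − 0.892 = 0.888 V, so V_ov = 0.888 − 0.485 = 0.403 V.
Assume saturation: I_D = ½ k_p V_ov² = 0.5 × 7.87 × 0.403² = 0.639 mA, giving V_SD = V_DD − I_D R_D = 1.78 − 0.639 × 0.967 = 1.16 V.
V_SD = 1.16 V ≥ V_ov = 0.403 V, confirming saturation.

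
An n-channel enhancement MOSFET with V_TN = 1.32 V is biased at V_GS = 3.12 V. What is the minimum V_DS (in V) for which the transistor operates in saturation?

The boundary between triode and saturation is V_DS = V_GS − V_TN = V_ov.
V_ov = 3.12 − 1.32 = 1.8 V.

V_DS,sat = 1.80 V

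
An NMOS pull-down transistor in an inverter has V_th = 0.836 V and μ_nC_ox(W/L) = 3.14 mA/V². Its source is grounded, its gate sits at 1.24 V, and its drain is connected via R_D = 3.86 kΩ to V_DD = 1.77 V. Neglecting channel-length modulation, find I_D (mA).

V_GS = V_G = 1.24 V, so V_ov = 1.24 − 0.836 = 0.404 V.
Assume saturation: I_D = ½ k_n V_ov² = 0.5 × 3.14 × 0.404² = 0.256 mA, giving V_DS = V_DD − I_D R_D = 1.77 − 0.256 × 3.86 = 0.781 V.
V_DS = 0.781 V ≥ V_ov = 0.404 V, confirming saturation.

I_D = 0.256 mA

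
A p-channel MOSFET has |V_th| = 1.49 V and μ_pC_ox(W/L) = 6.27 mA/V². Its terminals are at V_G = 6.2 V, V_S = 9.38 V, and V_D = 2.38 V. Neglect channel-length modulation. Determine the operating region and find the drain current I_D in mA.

Saturation; I_D = 8.95 mA

V_SG = V_S − V_G = 9.38 − 6.2 = 3.18 V; V_SD = V_S − V_D = 9.38 − 2.38 = 7 V.
V_ov = V_SG − |V_th| = 3.18 − 1.49 = 1.69 V.
Since V_SD = 7 V ≥ V_ov = 1.69 V, the device is in saturation.
I_D = ½ k_p V_ov² = 0.5 × 6.27 × 1.69² = 8.95 mA.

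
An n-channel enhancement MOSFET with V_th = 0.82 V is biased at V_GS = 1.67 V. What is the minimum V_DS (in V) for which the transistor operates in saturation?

V_DS,sat = 0.850 V

The boundary between triode and saturation is V_DS = V_GS − V_th = V_ov.
V_ov = 1.67 − 0.82 = 0.85 V.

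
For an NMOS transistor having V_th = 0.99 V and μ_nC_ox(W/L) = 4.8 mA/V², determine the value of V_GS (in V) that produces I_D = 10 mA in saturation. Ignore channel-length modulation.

V_GS = 3.03 V

In saturation I_D = ½ k_n (V_GS − V_th)², so V_GS − V_th = √(2 I_D / k_n) = √(2 × 10 / 4.8) = 2.04 V.
V_GS = 0.99 + 2.04 = 3.03 V.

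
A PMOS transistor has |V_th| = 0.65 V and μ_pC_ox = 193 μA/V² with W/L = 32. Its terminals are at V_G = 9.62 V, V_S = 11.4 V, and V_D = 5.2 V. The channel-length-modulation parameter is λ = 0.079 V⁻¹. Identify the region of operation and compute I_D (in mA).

Saturation; I_D = 5.87 mA

V_SG = V_S − V_G = 11.4 − 9.62 = 1.78 V; V_SD = V_S − V_D = 11.4 − 5.2 = 6.2 V.
k_p = μ_pC_ox · (W/L) = 6.176 mA/V².
V_ov = V_SG − |V_th| = 1.78 − 0.65 = 1.13 V.
Since V_SD = 6.2 V ≥ V_ov = 1.13 V, the device is in saturation.
I_D = ½ k_p V_ov² (1 + λ V_SD) = 0.5 × 6.176 × 1.13² × (1 + 0.079 × 6.2) = 5.87 mA.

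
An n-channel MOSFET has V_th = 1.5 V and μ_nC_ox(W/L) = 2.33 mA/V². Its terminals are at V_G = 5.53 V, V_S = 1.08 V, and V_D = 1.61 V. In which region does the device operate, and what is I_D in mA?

Triode; I_D = 3.32 mA

V_GS = V_G − V_S = 5.53 − 1.08 = 4.45 V; V_DS = V_D − V_S = 1.61 − 1.08 = 0.53 V.
V_ov = V_GS − V_th = 4.45 − 1.5 = 2.95 V.
Since V_DS = 0.53 V < V_ov = 2.95 V, the device is in the triode region.
I_D = k_n [V_ov · V_DS − ½ V_DS²] = 2.33 × [2.95 × 0.53 − 0.5 × 0.53²] = 3.32 mA.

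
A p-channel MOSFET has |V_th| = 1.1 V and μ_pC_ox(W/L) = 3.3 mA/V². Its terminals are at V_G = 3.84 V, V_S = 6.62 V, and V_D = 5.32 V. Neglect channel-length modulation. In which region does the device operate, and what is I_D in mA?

Triode; I_D = 4.42 mA

V_SG = V_S − V_G = 6.62 − 3.84 = 2.78 V; V_SD = V_S − V_D = 6.62 − 5.32 = 1.3 V.
V_ov = V_SG − |V_th| = 2.78 − 1.1 = 1.68 V.
Since V_SD = 1.3 V < V_ov = 1.68 V, the device is in the triode region.
I_D = k_p [V_ov · V_SD − ½ V_SD²] = 3.3 × [1.68 × 1.3 − 0.5 × 1.3²] = 4.42 mA.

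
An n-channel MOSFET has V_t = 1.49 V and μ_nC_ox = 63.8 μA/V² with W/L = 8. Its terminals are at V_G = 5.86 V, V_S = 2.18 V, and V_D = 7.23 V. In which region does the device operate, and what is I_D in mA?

V_GS = V_G − V_S = 5.86 − 2.18 = 3.68 V; V_DS = V_D − V_S = 7.23 − 2.18 = 5.05 V.
k_n = μ_nC_ox · (W/L) = 0.5104 mA/V².
V_ov = V_GS − V_t = 3.68 − 1.49 = 2.19 V.
Since V_DS = 5.05 V ≥ V_ov = 2.19 V, the device is in saturation.
I_D = ½ k_n V_ov² = 0.5 × 0.5104 × 2.19² = 1.22 mA.

Saturation; I_D = 1.22 mA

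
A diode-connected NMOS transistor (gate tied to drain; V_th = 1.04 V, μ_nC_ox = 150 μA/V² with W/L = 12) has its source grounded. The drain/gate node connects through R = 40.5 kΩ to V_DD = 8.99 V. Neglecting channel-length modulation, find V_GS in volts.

With gate tied to drain, V_GS = V_DS ≥ V_GS − V_th, so the device is in saturation.
k_n = μ_nC_ox · (W/L) = 1.8 mA/V².
KCL at the drain: ½ k_n (V_GS − V_th)² = (V_DD − V_GS)/R.
Let x = V_GS − 1.04. Then 36.5 x² + x − 7.95 = 0, giving x = 0.454 V (positive root), so V_GS = 1.49 V.
I_D = (V_DD − V_GS)/R = (8.99 − 1.49) / 40.5 = 0.185 mA.

V_GS = 1.49 V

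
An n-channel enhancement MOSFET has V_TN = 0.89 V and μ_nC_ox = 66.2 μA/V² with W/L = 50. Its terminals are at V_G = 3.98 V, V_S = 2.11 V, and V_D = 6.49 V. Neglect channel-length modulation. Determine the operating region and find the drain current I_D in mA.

V_GS = V_G − V_S = 3.98 − 2.11 = 1.87 V; V_DS = V_D − V_S = 6.49 − 2.11 = 4.38 V.
k_n = μ_nC_ox · (W/L) = 3.31 mA/V².
V_ov = V_GS − V_TN = 1.87 − 0.89 = 0.98 V.
Since V_DS = 4.38 V ≥ V_ov = 0.98 V, the device is in saturation.
I_D = ½ k_n V_ov² = 0.5 × 3.31 × 0.98² = 1.59 mA.

Saturation; I_D = 1.59 mA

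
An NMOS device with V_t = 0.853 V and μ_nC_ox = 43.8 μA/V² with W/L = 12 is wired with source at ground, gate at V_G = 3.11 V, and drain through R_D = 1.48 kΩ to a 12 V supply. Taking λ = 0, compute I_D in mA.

I_D = 1.34 mA

V_GS = V_G = 3.11 V, so V_ov = 3.11 − 0.853 = 2.26 V.
k_n = μ_nC_ox · (W/L) = 0.5256 mA/V².
Assume saturation: I_D = ½ k_n V_ov² = 0.5 × 0.5256 × 2.26² = 1.34 mA, giving V_DS = V_DD − I_D R_D = 12 − 1.34 × 1.48 = 10 V.
V_DS = 10 V ≥ V_ov = 2.26 V, confirming saturation.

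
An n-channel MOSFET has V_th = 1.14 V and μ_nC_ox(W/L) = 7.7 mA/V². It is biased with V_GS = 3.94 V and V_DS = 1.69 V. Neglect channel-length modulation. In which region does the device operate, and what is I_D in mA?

Triode; I_D = 25.4 mA

V_ov = V_GS − V_th = 3.94 − 1.14 = 2.8 V.
Since V_DS = 1.69 V < V_ov = 2.8 V, the device is in the triode region.
I_D = k_n [V_ov · V_DS − ½ V_DS²] = 7.7 × [2.8 × 1.69 − 0.5 × 1.69²] = 25.4 mA.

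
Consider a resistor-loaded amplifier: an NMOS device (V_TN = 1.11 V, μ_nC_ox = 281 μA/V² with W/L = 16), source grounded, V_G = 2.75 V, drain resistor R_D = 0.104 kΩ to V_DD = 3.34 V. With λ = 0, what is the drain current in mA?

I_D = 6.05 mA

V_GS = V_G = 2.75 V, so V_ov = 2.75 − 1.11 = 1.64 V.
k_n = μ_nC_ox · (W/L) = 4.496 mA/V².
Assume saturation: I_D = ½ k_n V_ov² = 0.5 × 4.496 × 1.64² = 6.05 mA, giving V_DS = V_DD − I_D R_D = 3.34 − 6.05 × 0.104 = 2.71 V.
V_DS = 2.71 V ≥ V_ov = 1.64 V, confirming saturation.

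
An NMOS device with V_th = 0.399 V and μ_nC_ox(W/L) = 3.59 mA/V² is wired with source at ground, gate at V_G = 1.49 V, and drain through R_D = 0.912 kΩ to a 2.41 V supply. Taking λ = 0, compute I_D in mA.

I_D = 1.87 mA

V_GS = V_G = 1.49 V, so V_ov = 1.49 − 0.399 = 1.09 V.
Assume saturation: I_D = ½ k_n V_ov² = 0.5 × 3.59 × 1.09² = 2.14 mA, giving V_DS = V_DD − I_D R_D = 2.41 − 2.14 × 0.912 = 0.461 V.
But 0.461 V < V_ov = 1.09 V, so the device is actually in triode.
In triode I_D = k_n[V_ov V_DS − ½ V_DS²] and I_D = (V_DD − V_DS)/R_D. Equating: 1.64 V_DS² − 4.572 V_DS + 2.41 = 0, giving V_DS = 0.705 V (the root below V_ov).
I_D = (2.41 − 0.705) / 0.912 = 1.87 mA.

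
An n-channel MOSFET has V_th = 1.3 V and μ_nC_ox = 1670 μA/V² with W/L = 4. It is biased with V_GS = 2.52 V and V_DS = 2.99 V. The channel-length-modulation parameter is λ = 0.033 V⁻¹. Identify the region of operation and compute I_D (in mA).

k_n = μ_nC_ox · (W/L) = 6.68 mA/V².
V_ov = V_GS − V_th = 2.52 − 1.3 = 1.22 V.
Since V_DS = 2.99 V ≥ V_ov = 1.22 V, the device is in saturation.
I_D = ½ k_n V_ov² (1 + λ V_DS) = 0.5 × 6.68 × 1.22² × (1 + 0.033 × 2.99) = 5.46 mA.

Saturation; I_D = 5.46 mA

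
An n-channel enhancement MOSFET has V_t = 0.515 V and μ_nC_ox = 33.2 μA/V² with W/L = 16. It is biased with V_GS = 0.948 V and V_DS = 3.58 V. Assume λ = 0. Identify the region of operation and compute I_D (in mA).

Saturation; I_D = 0.0498 mA

k_n = μ_nC_ox · (W/L) = 0.5312 mA/V².
V_ov = V_GS − V_t = 0.948 − 0.515 = 0.433 V.
Since V_DS = 3.58 V ≥ V_ov = 0.433 V, the device is in saturation.
I_D = ½ k_n V_ov² = 0.5 × 0.5312 × 0.433² = 0.0498 mA.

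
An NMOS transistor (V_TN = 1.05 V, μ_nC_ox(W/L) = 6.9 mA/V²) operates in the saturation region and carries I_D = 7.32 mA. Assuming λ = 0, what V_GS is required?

In saturation I_D = ½ k_n (V_GS − V_TN)², so V_GS − V_TN = √(2 I_D / k_n) = √(2 × 7.32 / 6.9) = 1.46 V.
V_GS = 1.05 + 1.46 = 2.51 V.

V_GS = 2.51 V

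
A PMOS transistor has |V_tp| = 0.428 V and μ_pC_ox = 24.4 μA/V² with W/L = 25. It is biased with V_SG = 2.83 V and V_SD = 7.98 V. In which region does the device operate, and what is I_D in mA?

Saturation; I_D = 1.76 mA

k_p = μ_pC_ox · (W/L) = 0.61 mA/V².
V_ov = V_SG − |V_tp| = 2.83 − 0.428 = 2.4 V.
Since V_SD = 7.98 V ≥ V_ov = 2.4 V, the device is in saturation.
I_D = ½ k_p V_ov² = 0.5 × 0.61 × 2.4² = 1.76 mA.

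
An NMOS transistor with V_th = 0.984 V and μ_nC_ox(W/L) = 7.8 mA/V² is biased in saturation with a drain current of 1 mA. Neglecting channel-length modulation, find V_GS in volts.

V_GS = 1.49 V

In saturation I_D = ½ k_n (V_GS − V_th)², so V_GS − V_th = √(2 I_D / k_n) = √(2 × 1 / 7.8) = 0.506 V.
V_GS = 0.984 + 0.506 = 1.49 V.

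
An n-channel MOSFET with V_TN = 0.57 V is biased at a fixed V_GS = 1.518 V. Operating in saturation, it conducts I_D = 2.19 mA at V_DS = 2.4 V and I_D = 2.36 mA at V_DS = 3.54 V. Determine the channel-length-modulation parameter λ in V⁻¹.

With V_GS fixed, I_D ∝ (1 + λ V_DS) in saturation, so I_D2/I_D1 = (1 + λ V_DS2)/(1 + λ V_DS1).
2.36/2.19 = 1.078 = (1 + 3.54 λ)/(1 + 2.4 λ).
Solving: λ (I_D1 V_DS2 − I_D2 V_DS1) = I_D2 − I_D1, so λ = (2.36 − 2.19) / (2.19 × 3.54 − 2.36 × 2.4) = 0.17 / 2.09 = 0.0814 V⁻¹.

λ = 0.0814 V⁻¹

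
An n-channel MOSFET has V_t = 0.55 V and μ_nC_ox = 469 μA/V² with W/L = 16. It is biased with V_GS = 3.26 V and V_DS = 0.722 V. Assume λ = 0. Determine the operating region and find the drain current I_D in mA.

Triode; I_D = 12.7 mA

k_n = μ_nC_ox · (W/L) = 7.504 mA/V².
V_ov = V_GS − V_t = 3.26 − 0.55 = 2.71 V.
Since V_DS = 0.722 V < V_ov = 2.71 V, the device is in the triode region.
I_D = k_n [V_ov · V_DS − ½ V_DS²] = 7.504 × [2.71 × 0.722 − 0.5 × 0.722²] = 12.7 mA.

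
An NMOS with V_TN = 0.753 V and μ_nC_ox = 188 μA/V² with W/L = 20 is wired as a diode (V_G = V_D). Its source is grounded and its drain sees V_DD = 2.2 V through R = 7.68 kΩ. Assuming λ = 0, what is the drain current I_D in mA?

I_D = 0.151 mA

With gate tied to drain, V_GS = V_DS ≥ V_GS − V_TN, so the device is in saturation.
k_n = μ_nC_ox · (W/L) = 3.76 mA/V².
KCL at the drain: ½ k_n (V_GS − V_TN)² = (V_DD − V_GS)/R.
Let x = V_GS − 0.753. Then 14.4 x² + x − 1.447 = 0, giving x = 0.284 V (positive root), so V_GS = 1.04 V.
I_D = (V_DD − V_GS)/R = (2.2 − 1.04) / 7.68 = 0.151 mA.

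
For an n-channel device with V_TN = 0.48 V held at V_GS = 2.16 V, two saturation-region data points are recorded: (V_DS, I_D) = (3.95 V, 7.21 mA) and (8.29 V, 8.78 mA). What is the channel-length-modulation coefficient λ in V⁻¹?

With V_GS fixed, I_D ∝ (1 + λ V_DS) in saturation, so I_D2/I_D1 = (1 + λ V_DS2)/(1 + λ V_DS1).
8.78/7.21 = 1.218 = (1 + 8.29 λ)/(1 + 3.95 λ).
Solving: λ (I_D1 V_DS2 − I_D2 V_DS1) = I_D2 − I_D1, so λ = (8.78 − 7.21) / (7.21 × 8.29 − 8.78 × 3.95) = 1.57 / 25.1 = 0.0626 V⁻¹.

λ = 0.0626 V⁻¹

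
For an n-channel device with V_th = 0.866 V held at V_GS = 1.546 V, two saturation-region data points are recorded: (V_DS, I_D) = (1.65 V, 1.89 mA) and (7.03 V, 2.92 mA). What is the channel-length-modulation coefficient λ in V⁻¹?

λ = 0.122 V⁻¹

With V_GS fixed, I_D ∝ (1 + λ V_DS) in saturation, so I_D2/I_D1 = (1 + λ V_DS2)/(1 + λ V_DS1).
2.92/1.89 = 1.545 = (1 + 7.03 λ)/(1 + 1.65 λ).
Solving: λ (I_D1 V_DS2 − I_D2 V_DS1) = I_D2 − I_D1, so λ = (2.92 − 1.89) / (1.89 × 7.03 − 2.92 × 1.65) = 1.03 / 8.47 = 0.122 V⁻¹.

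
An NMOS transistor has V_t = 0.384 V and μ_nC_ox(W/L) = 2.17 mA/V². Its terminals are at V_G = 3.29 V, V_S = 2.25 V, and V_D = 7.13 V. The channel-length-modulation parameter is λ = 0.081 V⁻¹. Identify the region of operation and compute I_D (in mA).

Saturation; I_D = 0.651 mA

V_GS = V_G − V_S = 3.29 − 2.25 = 1.04 V; V_DS = V_D − V_S = 7.13 − 2.25 = 4.88 V.
V_ov = V_GS − V_t = 1.04 − 0.384 = 0.656 V.
Since V_DS = 4.88 V ≥ V_ov = 0.656 V, the device is in saturation.
I_D = ½ k_n V_ov² (1 + λ V_DS) = 0.5 × 2.17 × 0.656² × (1 + 0.081 × 4.88) = 0.651 mA.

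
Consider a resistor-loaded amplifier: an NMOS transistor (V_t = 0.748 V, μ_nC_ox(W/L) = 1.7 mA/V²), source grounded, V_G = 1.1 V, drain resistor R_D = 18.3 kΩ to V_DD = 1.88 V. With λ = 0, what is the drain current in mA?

I_D = 0.0907 mA

V_GS = V_G = 1.1 V, so V_ov = 1.1 − 0.748 = 0.352 V.
Assume saturation: I_D = ½ k_n V_ov² = 0.5 × 1.7 × 0.352² = 0.105 mA, giving V_DS = V_DD − I_D R_D = 1.88 − 0.105 × 18.3 = -0.0473 V.
But -0.0473 V < V_ov = 0.352 V, so the device is actually in triode.
In triode I_D = k_n[V_ov V_DS − ½ V_DS²] and I_D = (V_DD − V_DS)/R_D. Equating: 15.6 V_DS² − 11.95 V_DS + 1.88 = 0, giving V_DS = 0.221 V (the root below V_ov).
I_D = (1.88 − 0.221) / 18.3 = 0.0907 mA.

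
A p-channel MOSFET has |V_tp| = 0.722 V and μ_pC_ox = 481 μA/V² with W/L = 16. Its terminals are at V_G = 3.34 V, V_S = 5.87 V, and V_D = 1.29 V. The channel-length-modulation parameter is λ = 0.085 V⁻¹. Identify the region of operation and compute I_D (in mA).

Saturation; I_D = 17.5 mA

V_SG = V_S − V_G = 5.87 − 3.34 = 2.53 V; V_SD = V_S − V_D = 5.87 − 1.29 = 4.58 V.
k_p = μ_pC_ox · (W/L) = 7.696 mA/V².
V_ov = V_SG − |V_tp| = 2.53 − 0.722 = 1.81 V.
Since V_SD = 4.58 V ≥ V_ov = 1.81 V, the device is in saturation.
I_D = ½ k_p V_ov² (1 + λ V_SD) = 0.5 × 7.696 × 1.81² × (1 + 0.085 × 4.58) = 17.5 mA.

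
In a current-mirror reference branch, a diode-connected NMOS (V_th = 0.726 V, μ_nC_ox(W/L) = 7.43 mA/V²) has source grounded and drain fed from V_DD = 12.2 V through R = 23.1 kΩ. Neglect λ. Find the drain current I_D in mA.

I_D = 0.481 mA

With gate tied to drain, V_GS = V_DS ≥ V_GS − V_th, so the device is in saturation.
KCL at the drain: ½ k_n (V_GS − V_th)² = (V_DD − V_GS)/R.
Let x = V_GS − 0.726. Then 85.8 x² + x − 11.47 = 0, giving x = 0.36 V (positive root), so V_GS = 1.09 V.
I_D = (V_DD − V_GS)/R = (12.2 − 1.09) / 23.1 = 0.481 mA.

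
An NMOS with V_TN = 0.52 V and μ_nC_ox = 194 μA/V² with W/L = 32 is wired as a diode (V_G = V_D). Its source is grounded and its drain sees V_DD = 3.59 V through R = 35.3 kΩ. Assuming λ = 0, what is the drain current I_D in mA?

With gate tied to drain, V_GS = V_DS ≥ V_GS − V_TN, so the device is in saturation.
k_n = μ_nC_ox · (W/L) = 6.208 mA/V².
KCL at the drain: ½ k_n (V_GS − V_TN)² = (V_DD − V_GS)/R.
Let x = V_GS − 0.52. Then 110 x² + x − 3.07 = 0, giving x = 0.163 V (positive root), so V_GS = 0.683 V.
I_D = (V_DD − V_GS)/R = (3.59 − 0.683) / 35.3 = 0.0824 mA.

I_D = 0.0824 mA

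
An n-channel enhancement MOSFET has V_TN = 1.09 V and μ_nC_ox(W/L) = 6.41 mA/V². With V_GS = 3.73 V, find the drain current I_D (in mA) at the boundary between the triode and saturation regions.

I_D = 22.3 mA

At the boundary V_DS = V_ov = V_GS − V_TN = 3.73 − 1.09 = 2.64 V.
I_D = ½ k_n V_ov² = 0.5 × 6.41 × 2.64² = 22.3 mA.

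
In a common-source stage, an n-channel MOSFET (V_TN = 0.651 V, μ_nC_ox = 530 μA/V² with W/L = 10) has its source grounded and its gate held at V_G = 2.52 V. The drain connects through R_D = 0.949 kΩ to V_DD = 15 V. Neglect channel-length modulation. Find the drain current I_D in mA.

V_GS = V_G = 2.52 V, so V_ov = 2.52 − 0.651 = 1.87 V.
k_n = μ_nC_ox · (W/L) = 5.3 mA/V².
Assume saturation: I_D = ½ k_n V_ov² = 0.5 × 5.3 × 1.87² = 9.26 mA, giving V_DS = V_DD − I_D R_D = 15 − 9.26 × 0.949 = 6.22 V.
V_DS = 6.22 V ≥ V_ov = 1.87 V, confirming saturation.

I_D = 9.26 mA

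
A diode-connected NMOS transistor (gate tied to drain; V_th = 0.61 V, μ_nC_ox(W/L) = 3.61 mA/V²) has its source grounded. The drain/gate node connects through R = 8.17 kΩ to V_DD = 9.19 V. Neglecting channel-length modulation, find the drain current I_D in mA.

With gate tied to drain, V_GS = V_DS ≥ V_GS − V_th, so the device is in saturation.
KCL at the drain: ½ k_n (V_GS − V_th)² = (V_DD − V_GS)/R.
Let x = V_GS − 0.61. Then 14.7 x² + x − 8.58 = 0, giving x = 0.73 V (positive root), so V_GS = 1.34 V.
I_D = (V_DD − V_GS)/R = (9.19 − 1.34) / 8.17 = 0.961 mA.

I_D = 0.961 mA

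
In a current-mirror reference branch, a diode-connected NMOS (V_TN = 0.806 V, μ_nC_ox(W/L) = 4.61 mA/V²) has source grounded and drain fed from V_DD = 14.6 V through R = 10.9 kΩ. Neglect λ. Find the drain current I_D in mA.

I_D = 1.20 mA

With gate tied to drain, V_GS = V_DS ≥ V_GS − V_TN, so the device is in saturation.
KCL at the drain: ½ k_n (V_GS − V_TN)² = (V_DD − V_GS)/R.
Let x = V_GS − 0.806. Then 25.1 x² + x − 13.79 = 0, giving x = 0.721 V (positive root), so V_GS = 1.53 V.
I_D = (V_DD − V_GS)/R = (14.6 − 1.53) / 10.9 = 1.2 mA.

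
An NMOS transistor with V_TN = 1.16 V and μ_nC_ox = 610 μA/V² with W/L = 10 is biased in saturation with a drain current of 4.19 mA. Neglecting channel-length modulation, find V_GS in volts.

V_GS = 2.33 V

k_n = μ_nC_ox · (W/L) = 6.1 mA/V².
In saturation I_D = ½ k_n (V_GS − V_TN)², so V_GS − V_TN = √(2 I_D / k_n) = √(2 × 4.19 / 6.1) = 1.17 V.
V_GS = 1.16 + 1.17 = 2.33 V.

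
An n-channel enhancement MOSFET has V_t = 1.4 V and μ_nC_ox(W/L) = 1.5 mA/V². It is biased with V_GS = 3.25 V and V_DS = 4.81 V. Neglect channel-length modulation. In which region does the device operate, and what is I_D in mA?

Saturation; I_D = 2.57 mA

V_ov = V_GS − V_t = 3.25 − 1.4 = 1.85 V.
Since V_DS = 4.81 V ≥ V_ov = 1.85 V, the device is in saturation.
I_D = ½ k_n V_ov² = 0.5 × 1.5 × 1.85² = 2.57 mA.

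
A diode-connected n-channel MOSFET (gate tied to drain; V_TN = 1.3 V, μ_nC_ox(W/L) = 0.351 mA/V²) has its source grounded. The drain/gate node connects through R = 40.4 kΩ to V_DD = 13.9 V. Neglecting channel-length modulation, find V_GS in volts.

With gate tied to drain, V_GS = V_DS ≥ V_GS − V_TN, so the device is in saturation.
KCL at the drain: ½ k_n (V_GS − V_TN)² = (V_DD − V_GS)/R.
Let x = V_GS − 1.3. Then 7.09 x² + x − 12.6 = 0, giving x = 1.26 V (positive root), so V_GS = 2.56 V.
I_D = (V_DD − V_GS)/R = (13.9 − 2.56) / 40.4 = 0.281 mA.

V_GS = 2.56 V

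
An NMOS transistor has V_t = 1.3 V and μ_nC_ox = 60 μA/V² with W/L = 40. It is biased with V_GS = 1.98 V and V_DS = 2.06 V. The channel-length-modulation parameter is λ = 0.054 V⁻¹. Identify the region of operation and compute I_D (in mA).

k_n = μ_nC_ox · (W/L) = 2.4 mA/V².
V_ov = V_GS − V_t = 1.98 − 1.3 = 0.68 V.
Since V_DS = 2.06 V ≥ V_ov = 0.68 V, the device is in saturation.
I_D = ½ k_n V_ov² (1 + λ V_DS) = 0.5 × 2.4 × 0.68² × (1 + 0.054 × 2.06) = 0.617 mA.

Saturation; I_D = 0.617 mA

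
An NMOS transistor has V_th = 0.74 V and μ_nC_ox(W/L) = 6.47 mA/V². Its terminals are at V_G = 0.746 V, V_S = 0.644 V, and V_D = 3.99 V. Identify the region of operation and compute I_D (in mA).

Cutoff; I_D = 0 mA

V_GS = V_G − V_S = 0.746 − 0.644 = 0.102 V; V_DS = V_D − V_S = 3.99 − 0.644 = 3.35 V.
V_GS = 0.102 V < V_th = 0.74 V, so the transistor is in cutoff.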